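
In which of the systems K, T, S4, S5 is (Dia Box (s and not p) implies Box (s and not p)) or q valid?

S4-tableau for the negation not ((Dia Box (s and not p) implies Box (s and not p)) or q):
1. not ((Dia Box (s and not p) implies Box (s and not p)) or q), w0
2. not (Dia Box (s and not p) implies Box (s and not p)), w0
3. not q, w0
4. Dia Box (s and not p), w0
5. not Box (s and not p), w0
6. Box (s and not p), w1
7. s and not p, w1
8. s, w1
9. not p, w1
10. not (s and not p), w2
11. p, w2
Accessibility: w0Rw0, w0Rw1, w0Rw2, w1Rw1, w2Rw2
Complete open branch: countermodel on an S4-frame, so not valid in S4, nor in K, T (the same frame is also a K-frame and a T-frame).
S5-tableau for the negation not ((Dia Box (s and not p) implies Box (s and not p)) or q):
1. not ((Dia Box (s and not p) implies Box (s and not p)) or q), w0
2. not (Dia Box (s and not p) implies Box (s and not p)), w0
3. not q, w0
4. Dia Box (s and not p), w0
5. not Box (s and not p), w0
6. Box (s and not p), w1
7. s and not p, w0
8. s, w0
9. not p, w0
10. s and not p, w1
11. s, w1
12. not p, w1
13. not (s and not p), w2
14. s and not p, w2
15. s, w2
16. not p, w2
17. p, w2
Accessibility: w0Rw0, w0Rw1, w0Rw2, w1Rw0, w1Rw1, w1Rw2, w2Rw0, w2Rw1, w2Rw2
Branch closes: p and not p both at w2.
Every branch closes (one shown): valid in S5.

S5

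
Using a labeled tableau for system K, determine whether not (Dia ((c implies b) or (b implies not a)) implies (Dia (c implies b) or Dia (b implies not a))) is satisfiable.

Unsatisfiable (every branch closes)

1. not (Dia ((c implies b) or (b implies not a)) implies (Dia (c implies b) or Dia (b implies not a))), u
2. Dia ((c implies b) or (b implies not a)), u
3. not (Dia (c implies b) or Dia (b implies not a)), u
4. not Dia (c implies b), u
5. not Dia (b implies not a), u
6. (c implies b) or (b implies not a), v
7. not (c implies b), v
8. c, v
9. not b, v
10. not (b implies not a), v
11. b, v
12. a, v
Accessibility: uRv
Branch closes: b and not b both at v.
Every branch closes; the branch above is one of them.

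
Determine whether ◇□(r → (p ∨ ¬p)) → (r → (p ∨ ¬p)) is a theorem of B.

Valid

Tableau for the negation ¬(◇□(r → (p ∨ ¬p)) → (r → (p ∨ ¬p))):
1. ¬(◇□(r → (p ∨ ¬p)) → (r → (p ∨ ¬p))), 0
2. ◇□(r → (p ∨ ¬p)), 0
3. ¬(r → (p ∨ ¬p)), 0
4. r, 0
5. ¬(p ∨ ¬p), 0
6. ¬p, 0
7. p, 0
Accessibility: 0R0
Branch closes: p and ¬p both at 0.
All branches of the negation close; one closing branch shown above.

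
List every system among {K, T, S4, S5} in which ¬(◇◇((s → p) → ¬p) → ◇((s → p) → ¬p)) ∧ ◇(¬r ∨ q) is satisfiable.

K, T

S4-tableau for the formula:
1. ¬(◇◇((s → p) → ¬p) → ◇((s → p) → ¬p)) ∧ ◇(¬r ∨ q), w0
2. ¬(◇◇((s → p) → ¬p) → ◇((s → p) → ¬p)), w0
3. ◇(¬r ∨ q), w0
4. ◇◇((s → p) → ¬p), w0
5. ¬◇((s → p) → ¬p), w0
6. ¬((s → p) → ¬p), w0
7. s → p, w0
8. p, w0
9. ¬r ∨ q, w1
10. ¬((s → p) → ¬p), w1
11. s → p, w1
12. p, w1
13. q, w1
14. ◇((s → p) → ¬p), w2
15. ¬((s → p) → ¬p), w2
16. s → p, w2
17. p, w2
18. (s → p) → ¬p, w3
19. ¬((s → p) → ¬p), w3
20. s → p, w3
21. p, w3
22. ¬(s → p), w3
23. s, w3
24. ¬p, w3
Accessibility: w0Rw0, w0Rw1, w0Rw2, w0Rw3, w1Rw1, w2Rw2, w2Rw3, w3Rw3
Branch closes: p and ¬p both at w3.
Every branch closes (one shown): unsatisfiable in S4, hence also in S5 (every S5-frame is an S4-frame).
T-tableau for the formula:
1. ¬(◇◇((s → p) → ¬p) → ◇((s → p) → ¬p)) ∧ ◇(¬r ∨ q), w0
2. ¬(◇◇((s → p) → ¬p) → ◇((s → p) → ¬p)), w0
3. ◇(¬r ∨ q), w0
4. ◇◇((s → p) → ¬p), w0
5. ¬◇((s → p) → ¬p), w0
6. ¬((s → p) → ¬p), w0
7. s → p, w0
8. p, w0
9. ¬r ∨ q, w1
10. ¬((s → p) → ¬p), w1
11. s → p, w1
12. p, w1
13. q, w1
14. ◇((s → p) → ¬p), w2
15. ¬((s → p) → ¬p), w2
16. s → p, w2
17. p, w2
18. (s → p) → ¬p, w3
19. ¬p, w3
Accessibility: w0Rw0, w0Rw1, w0Rw2, w1Rw1, w2Rw2, w2Rw3, w3Rw3
Complete open branch: satisfiable in T, hence also in K (this T-model is also a K-model).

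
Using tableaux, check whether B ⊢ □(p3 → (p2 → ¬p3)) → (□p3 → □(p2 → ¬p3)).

Tableau for the negation ¬(□(p3 → (p2 → ¬p3)) → (□p3 → □(p2 → ¬p3))):
1. ¬(□(p3 → (p2 → ¬p3)) → (□p3 → □(p2 → ¬p3))), u
2. □(p3 → (p2 → ¬p3)), u
3. ¬(□p3 → □(p2 → ¬p3)), u
4. □p3, u
5. ¬□(p2 → ¬p3), u
6. p3 → (p2 → ¬p3), u
7. p3, u
8. p2 → ¬p3, u
9. ¬p2, u
10. ¬(p2 → ¬p3), v
11. p2, v
12. p3, v
13. p3 → (p2 → ¬p3), v
14. p2 → ¬p3, v
15. ¬p3, v
Accessibility: uRu, uRv, vRu, vRv
Branch closes: p3 and ¬p3 both at v.
Every branch of the negation's tableau closes; the branch above is one of them.

Valid in B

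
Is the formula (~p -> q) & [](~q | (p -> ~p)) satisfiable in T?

Satisfiable (open branch found)

1. (~p -> q) & [](~q | (p -> ~p)), u
2. ~p -> q, u
3. [](~q | (p -> ~p)), u
4. ~q | (p -> ~p), u
5. q, u
6. p -> ~p, u
7. ~p, u
Accessibility: uRu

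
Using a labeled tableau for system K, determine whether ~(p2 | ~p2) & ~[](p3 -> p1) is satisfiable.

No, unsatisfiable

1. ~(p2 | ~p2) & ~[](p3 -> p1), w0
2. ~(p2 | ~p2), w0
3. ~[](p3 -> p1), w0
4. ~p2, w0
5. p2, w0
Branch closes: p2 and ~p2 both at w0.
(One branch shown.) All branches close.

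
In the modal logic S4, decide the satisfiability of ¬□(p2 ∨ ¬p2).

1. ¬□(p2 ∨ ¬p2), u
2. ¬(p2 ∨ ¬p2), v   [¬□-rule on 1: fresh world v, uRv]
3. ¬p2, v   [¬∨-rule on 2]
4. p2, v   [¬∨-rule on 2]
Accessibility: uRu, uRv, vRv
Branch closes: p2 and ¬p2 both at v.
Every branch closes; the branch above is one of them.

Unsatisfiable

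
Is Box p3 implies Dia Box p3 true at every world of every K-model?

No, not valid

Tableau for the negation not (Box p3 implies Dia Box p3):
1. not (Box p3 implies Dia Box p3), 0
2. Box p3, 0   [neg-implies-rule on 1]
3. not Dia Box p3, 0   [neg-implies-rule on 1]
The negation has an open branch (countermodel exists).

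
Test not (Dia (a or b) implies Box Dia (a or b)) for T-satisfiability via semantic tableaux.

Satisfiable (open branch found)

1. not (Dia (a or b) implies Box Dia (a or b)), 0
2. Dia (a or b), 0   [neg-implies-rule on 1]
3. not Box Dia (a or b), 0   [neg-implies-rule on 1]
4. a or b, 1   [Dia-rule on 2: fresh world 1, 0R1]
5. b, 1   [or-rule on 4 (branches; this branch)]
6. not Dia (a or b), 2   [neg-Box-rule on 3: fresh world 2, 0R2]
7. not (a or b), 2   [neg-Dia-rule on 6 via 2R2]
8. not a, 2   [neg-or-rule on 7]
9. not b, 2   [neg-or-rule on 7]
Accessibility: 0R0, 0R1, 0R2, 1R1, 2R2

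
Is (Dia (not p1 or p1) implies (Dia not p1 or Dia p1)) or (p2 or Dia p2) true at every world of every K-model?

Tableau for the negation not ((Dia (not p1 or p1) implies (Dia not p1 or Dia p1)) or (p2 or Dia p2)):
1. not ((Dia (not p1 or p1) implies (Dia not p1 or Dia p1)) or (p2 or Dia p2)), u
2. not (Dia (not p1 or p1) implies (Dia not p1 or Dia p1)), u
3. not (p2 or Dia p2), u
4. Dia (not p1 or p1), u
5. not (Dia not p1 or Dia p1), u
6. not p2, u
7. not Dia p2, u
8. not Dia not p1, u
9. not Dia p1, u
10. not p1 or p1, v
11. not p2, v
12. p1, v
13. not p1, v
Accessibility: uRv
Branch closes: p1 and not p1 both at v.
All branches of the negation close; one closing branch shown above.

Valid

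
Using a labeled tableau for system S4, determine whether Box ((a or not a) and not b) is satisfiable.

1. Box ((a or not a) and not b), w0
2. (a or not a) and not b, w0
3. a or not a, w0
4. not b, w0
5. not a, w0
Accessibility: w0Rw0

Satisfiable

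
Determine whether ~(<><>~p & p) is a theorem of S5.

Invalid (countermodel exists)

Tableau for the negation <><>~p & p:
1. <><>~p & p, w0
2. <><>~p, w0
3. p, w0
4. <>~p, w1
5. ~p, w2
Accessibility: w0Rw0, w0Rw1, w0Rw2, w1Rw0, w1Rw1, w1Rw2, w2Rw0, w2Rw1, w2Rw2
The negation has an open branch (countermodel exists).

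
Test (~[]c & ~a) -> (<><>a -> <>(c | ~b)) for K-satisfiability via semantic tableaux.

Satisfiable

1. (~[]c & ~a) -> (<><>a -> <>(c | ~b)), 0
2. <><>a -> <>(c | ~b), 0
3. <>(c | ~b), 0
4. c | ~b, 1
5. ~b, 1
Accessibility: 0R1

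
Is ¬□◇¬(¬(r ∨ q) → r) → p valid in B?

Invalid (countermodel exists)

Tableau for the negation ¬(¬□◇¬(¬(r ∨ q) → r) → p):
1. ¬(¬□◇¬(¬(r ∨ q) → r) → p), u
2. ¬□◇¬(¬(r ∨ q) → r), u
3. ¬p, u
4. ¬◇¬(¬(r ∨ q) → r), v
5. ¬(r ∨ q) → r, u
6. ¬(r ∨ q) → r, v
7. r, u
8. r, v
Accessibility: uRu, uRv, vRu, vRv
The negation has an open branch (countermodel exists).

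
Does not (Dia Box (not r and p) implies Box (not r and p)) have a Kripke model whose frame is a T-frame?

Satisfiable

1. not (Dia Box (not r and p) implies Box (not r and p)), 0
2. Dia Box (not r and p), 0
3. not Box (not r and p), 0
4. Box (not r and p), 1
5. not r and p, 1
6. not r, 1
7. p, 1
8. not (not r and p), 2
9. not p, 2
Accessibility: 0R0, 0R1, 0R2, 1R1, 2R2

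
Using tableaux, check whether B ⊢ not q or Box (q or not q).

Yes, valid

Tableau for the negation not (not q or Box (q or not q)):
1. not (not q or Box (q or not q)), w0
2. q, w0
3. not Box (q or not q), w0
4. not (q or not q), w1
5. not q, w1
6. q, w1
Accessibility: w0Rw0, w0Rw1, w1Rw0, w1Rw1
Branch closes: q and not q both at w1.
All branches of the negation close; one closing branch shown above.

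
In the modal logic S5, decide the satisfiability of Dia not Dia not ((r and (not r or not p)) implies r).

Satisfiable

1. Dia not Dia not ((r and (not r or not p)) implies r), u
2. not Dia not ((r and (not r or not p)) implies r), v
3. (r and (not r or not p)) implies r, u
4. (r and (not r or not p)) implies r, v
5. r, u
6. r, v
Accessibility: uRu, uRv, vRu, vRv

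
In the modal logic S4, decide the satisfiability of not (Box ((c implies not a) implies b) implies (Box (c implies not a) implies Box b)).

No, unsatisfiable

1. not (Box ((c implies not a) implies b) implies (Box (c implies not a) implies Box b)), u
2. Box ((c implies not a) implies b), u   [neg-implies-rule on 1]
3. not (Box (c implies not a) implies Box b), u   [neg-implies-rule on 1]
4. Box (c implies not a), u   [neg-implies-rule on 3]
5. not Box b, u   [neg-implies-rule on 3]
6. (c implies not a) implies b, u   [Box-rule on 2 via uRu]
7. c implies not a, u   [Box-rule on 4 via uRu]
8. b, u   [implies-rule on 6 (branches; this branch)]
9. not a, u   [implies-rule on 7 (branches; this branch)]
10. not b, v   [neg-Box-rule on 5: fresh world v, uRv]
11. (c implies not a) implies b, v   [Box-rule on 2 via uRv]
12. c implies not a, v   [Box-rule on 4 via uRv]
13. not (c implies not a), v   [implies-rule on 11 (branches; this branch)]
14. c, v   [neg-implies-rule on 13]
15. a, v   [neg-implies-rule on 13]
16. not a, v   [implies-rule on 12 (branches; this branch)]
Accessibility: uRu, uRv, vRv
Branch closes: a and not a both at v.
Every branch closes; the branch above is one of them.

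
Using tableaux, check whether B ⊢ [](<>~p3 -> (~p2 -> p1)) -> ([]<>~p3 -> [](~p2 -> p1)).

Tableau for the negation ~([](<>~p3 -> (~p2 -> p1)) -> ([]<>~p3 -> [](~p2 -> p1))):
1. ~([](<>~p3 -> (~p2 -> p1)) -> ([]<>~p3 -> [](~p2 -> p1))), 0
2. [](<>~p3 -> (~p2 -> p1)), 0   [~->-rule on 1]
3. ~([]<>~p3 -> [](~p2 -> p1)), 0   [~->-rule on 1]
4. []<>~p3, 0   [~->-rule on 3]
5. ~[](~p2 -> p1), 0   [~->-rule on 3]
6. <>~p3 -> (~p2 -> p1), 0   [[]-rule on 2 via 0R0]
7. <>~p3, 0   [[]-rule on 4 via 0R0]
8. ~p2 -> p1, 0   [->-rule on 6 (branches; this branch)]
9. p1, 0   [->-rule on 8 (branches; this branch)]
10. ~(~p2 -> p1), 1   [~[]-rule on 5: fresh world 1, 0R1]
11. ~p2, 1   [~->-rule on 10]
12. ~p1, 1   [~->-rule on 10]
13. <>~p3 -> (~p2 -> p1), 1   [[]-rule on 2 via 0R1]
14. <>~p3, 1   [[]-rule on 4 via 0R1]
15. ~<>~p3, 1   [->-rule on 13 (branches; this branch)]
16. p3, 0   [~<>-rule on 15 via 1R0]
17. p3, 1   [~<>-rule on 15 via 1R1]
18. ~p3, 2   [<>-rule on 7: fresh world 2, 0R2]
19. <>~p3 -> (~p2 -> p1), 2   [[]-rule on 2 via 0R2]
20. <>~p3, 2   [[]-rule on 4 via 0R2]
21. ~p2 -> p1, 2   [->-rule on 19 (branches; this branch)]
22. p1, 2   [->-rule on 21 (branches; this branch)]
23. ~p3, 3   [<>-rule on 14: fresh world 3, 1R3]
24. p3, 3   [~<>-rule on 15 via 1R3]
Accessibility: 0R0, 0R1, 0R2, 1R0, 1R1, 1R3, 2R0, 2R2, 3R1, 3R3
Branch closes: p3 and ~p3 both at 3.
Every branch of the negation's tableau closes; the branch above is one of them.

Valid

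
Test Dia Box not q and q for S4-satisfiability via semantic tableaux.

Satisfiable (open branch found)

1. Dia Box not q and q, u
2. Dia Box not q, u
3. q, u
4. Box not q, v
5. not q, v
Accessibility: uRu, uRv, vRv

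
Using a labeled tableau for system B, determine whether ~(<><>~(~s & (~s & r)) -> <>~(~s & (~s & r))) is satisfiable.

Satisfiable

1. ~(<><>~(~s & (~s & r)) -> <>~(~s & (~s & r))), w0
2. <><>~(~s & (~s & r)), w0
3. ~<>~(~s & (~s & r)), w0
4. ~s & (~s & r), w0
5. ~s, w0
6. ~s & r, w0
7. r, w0
8. <>~(~s & (~s & r)), w1
9. ~s & (~s & r), w1
10. ~s, w1
11. ~s & r, w1
12. r, w1
13. ~(~s & (~s & r)), w2
14. ~(~s & r), w2
15. ~r, w2
Accessibility: w0Rw0, w0Rw1, w1Rw0, w1Rw1, w1Rw2, w2Rw1, w2Rw2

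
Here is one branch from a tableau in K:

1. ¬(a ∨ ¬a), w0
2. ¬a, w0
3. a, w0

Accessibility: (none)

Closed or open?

Yes, closed

Both a and ¬a appear at w0.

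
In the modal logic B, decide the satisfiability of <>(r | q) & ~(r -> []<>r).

Unsatisfiable (every branch closes)

1. <>(r | q) & ~(r -> []<>r), 0
2. <>(r | q), 0
3. ~(r -> []<>r), 0
4. r, 0
5. ~[]<>r, 0
6. r | q, 1
7. q, 1
8. ~<>r, 2
9. ~r, 0
Accessibility: 0R0, 0R1, 0R2, 1R0, 1R1, 2R0, 2R2
Branch closes: r and ~r both at 0.
(One branch shown.) All branches close.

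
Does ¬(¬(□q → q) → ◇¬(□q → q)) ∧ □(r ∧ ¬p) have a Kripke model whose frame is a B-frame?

1. ¬(¬(□q → q) → ◇¬(□q → q)) ∧ □(r ∧ ¬p), w0
2. ¬(¬(□q → q) → ◇¬(□q → q)), w0   [∧-rule on 1]
3. □(r ∧ ¬p), w0   [∧-rule on 1]
4. ¬(□q → q), w0   [¬→-rule on 2]
5. ¬◇¬(□q → q), w0   [¬→-rule on 2]
6. □q, w0   [¬→-rule on 4]
7. ¬q, w0   [¬→-rule on 4]
8. r ∧ ¬p, w0   [□-rule on 3 via w0Rw0]
9. r, w0   [∧-rule on 8]
10. ¬p, w0   [∧-rule on 8]
11. □q → q, w0   [¬◇-rule on 5 via w0Rw0]
12. q, w0   [□-rule on 6 via w0Rw0]
Accessibility: w0Rw0
Branch closes: q and ¬q both at w0.
Every branch closes; the branch above is one of them.

No, unsatisfiable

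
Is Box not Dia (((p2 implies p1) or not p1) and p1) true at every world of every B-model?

Invalid (countermodel exists)

Tableau for the negation not Box not Dia (((p2 implies p1) or not p1) and p1):
1. not Box not Dia (((p2 implies p1) or not p1) and p1), 0
2. Dia (((p2 implies p1) or not p1) and p1), 1
3. ((p2 implies p1) or not p1) and p1, 2
4. (p2 implies p1) or not p1, 2
5. p1, 2
6. p2 implies p1, 2
Accessibility: 0R0, 0R1, 1R0, 1R1, 1R2, 2R1, 2R2
The negation has an open branch (countermodel exists).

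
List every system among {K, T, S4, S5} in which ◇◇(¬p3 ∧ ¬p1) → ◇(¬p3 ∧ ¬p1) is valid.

S4, S5

S4-tableau for the negation ¬(◇◇(¬p3 ∧ ¬p1) → ◇(¬p3 ∧ ¬p1)):
1. ¬(◇◇(¬p3 ∧ ¬p1) → ◇(¬p3 ∧ ¬p1)), u
2. ◇◇(¬p3 ∧ ¬p1), u   [¬→-rule on 1]
3. ¬◇(¬p3 ∧ ¬p1), u   [¬→-rule on 1]
4. ¬(¬p3 ∧ ¬p1), u   [¬◇-rule on 3 via uRu]
5. p1, u   [¬∧-rule on 4 (branches; this branch)]
6. ◇(¬p3 ∧ ¬p1), v   [◇-rule on 2: fresh world v, uRv]
7. ¬(¬p3 ∧ ¬p1), v   [¬◇-rule on 3 via uRv]
8. p1, v   [¬∧-rule on 7 (branches; this branch)]
9. ¬p3 ∧ ¬p1, w   [◇-rule on 6: fresh world w, vRw]
10. ¬p3, w   [∧-rule on 9]
11. ¬p1, w   [∧-rule on 9]
12. ¬(¬p3 ∧ ¬p1), w   [¬◇-rule on 3 via uRw]
13. p1, w   [¬∧-rule on 12 (branches; this branch)]
Accessibility: uRu, uRv, uRw, vRv, vRw, wRw
Branch closes: p1 and ¬p1 both at w.
Every branch closes (one shown): valid in S4, hence also in S5 (every theorem of S4 is a theorem of S5).
T-tableau for the negation ¬(◇◇(¬p3 ∧ ¬p1) → ◇(¬p3 ∧ ¬p1)):
1. ¬(◇◇(¬p3 ∧ ¬p1) → ◇(¬p3 ∧ ¬p1)), u
2. ◇◇(¬p3 ∧ ¬p1), u   [¬→-rule on 1]
3. ¬◇(¬p3 ∧ ¬p1), u   [¬→-rule on 1]
4. ¬(¬p3 ∧ ¬p1), u   [¬◇-rule on 3 via uRu]
5. p1, u   [¬∧-rule on 4 (branches; this branch)]
6. ◇(¬p3 ∧ ¬p1), v   [◇-rule on 2: fresh world v, uRv]
7. ¬(¬p3 ∧ ¬p1), v   [¬◇-rule on 3 via uRv]
8. p1, v   [¬∧-rule on 7 (branches; this branch)]
9. ¬p3 ∧ ¬p1, w   [◇-rule on 6: fresh world w, vRw]
10. ¬p3, w   [∧-rule on 9]
11. ¬p1, w   [∧-rule on 9]
Accessibility: uRu, uRv, vRv, vRw, wRw
Complete open branch: countermodel on a T-frame, so not valid in T, nor in K (the same frame is also a K-frame).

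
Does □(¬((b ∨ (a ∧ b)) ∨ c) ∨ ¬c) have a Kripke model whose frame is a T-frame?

Satisfiable (open branch found)

1. □(¬((b ∨ (a ∧ b)) ∨ c) ∨ ¬c), 0
2. ¬((b ∨ (a ∧ b)) ∨ c) ∨ ¬c, 0   [□-rule on 1 via 0R0]
3. ¬c, 0   [∨-rule on 2 (branches; this branch)]
Accessibility: 0R0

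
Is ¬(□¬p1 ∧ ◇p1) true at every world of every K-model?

Valid

Tableau for the negation □¬p1 ∧ ◇p1:
1. □¬p1 ∧ ◇p1, u
2. □¬p1, u
3. ◇p1, u
4. p1, v
5. ¬p1, v
Accessibility: uRv
Branch closes: p1 and ¬p1 both at v.
All branches of the negation close; one closing branch shown above.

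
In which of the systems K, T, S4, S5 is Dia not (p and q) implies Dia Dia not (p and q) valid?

T-tableau for the negation not (Dia not (p and q) implies Dia Dia not (p and q)):
1. not (Dia not (p and q) implies Dia Dia not (p and q)), 0
2. Dia not (p and q), 0
3. not Dia Dia not (p and q), 0
4. not Dia not (p and q), 0
5. p and q, 0
6. p, 0
7. q, 0
8. not (p and q), 1
9. not Dia not (p and q), 1
10. p and q, 1
11. p, 1
12. q, 1
13. not q, 1
Accessibility: 0R0, 0R1, 1R1
Branch closes: q and not q both at 1.
Every branch closes (one shown): valid in T, hence also in S4, S5 (every theorem of T is a theorem of S4 and S5).
K-tableau for the negation not (Dia not (p and q) implies Dia Dia not (p and q)):
1. not (Dia not (p and q) implies Dia Dia not (p and q)), 0
2. Dia not (p and q), 0
3. not Dia Dia not (p and q), 0
4. not (p and q), 1
5. not Dia not (p and q), 1
6. not q, 1
Accessibility: 0R1
Complete open branch: countermodel on a K-frame, so not valid in K.

T, S4, S5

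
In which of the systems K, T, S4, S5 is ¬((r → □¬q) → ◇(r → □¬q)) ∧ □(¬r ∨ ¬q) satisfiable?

K-tableau for the formula:
1. ¬((r → □¬q) → ◇(r → □¬q)) ∧ □(¬r ∨ ¬q), u
2. ¬((r → □¬q) → ◇(r → □¬q)), u
3. □(¬r ∨ ¬q), u
4. r → □¬q, u
5. ¬◇(r → □¬q), u
6. □¬q, u
Complete open branch: satisfiable in K.
T-tableau for the formula:
1. ¬((r → □¬q) → ◇(r → □¬q)) ∧ □(¬r ∨ ¬q), u
2. ¬((r → □¬q) → ◇(r → □¬q)), u
3. □(¬r ∨ ¬q), u
4. r → □¬q, u
5. ¬◇(r → □¬q), u
6. ¬r ∨ ¬q, u
7. ¬(r → □¬q), u
8. r, u
9. ¬□¬q, u
10. □¬q, u
11. ¬q, u
12. q, v
13. ¬r ∨ ¬q, v
14. ¬(r → □¬q), v
15. r, v
16. ¬□¬q, v
17. ¬q, v
Accessibility: uRu, uRv, vRv
Branch closes: q and ¬q both at v.
Every branch closes (one shown): unsatisfiable in T, hence also in S4, S5 (every S4/S5-frame is a T-frame).

K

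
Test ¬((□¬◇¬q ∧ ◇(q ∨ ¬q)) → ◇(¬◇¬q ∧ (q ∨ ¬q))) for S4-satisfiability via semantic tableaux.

1. ¬((□¬◇¬q ∧ ◇(q ∨ ¬q)) → ◇(¬◇¬q ∧ (q ∨ ¬q))), 0
2. □¬◇¬q ∧ ◇(q ∨ ¬q), 0   [¬→-rule on 1]
3. ¬◇(¬◇¬q ∧ (q ∨ ¬q)), 0   [¬→-rule on 1]
4. □¬◇¬q, 0   [∧-rule on 2]
5. ◇(q ∨ ¬q), 0   [∧-rule on 2]
6. ¬(¬◇¬q ∧ (q ∨ ¬q)), 0   [¬◇-rule on 3 via 0R0]
7. ¬◇¬q, 0   [□-rule on 4 via 0R0]
8. q, 0   [¬◇-rule on 7 via 0R0]
9. ◇¬q, 0   [¬∧-rule on 6 (branches; this branch)]
10. q ∨ ¬q, 1   [◇-rule on 5: fresh world 1, 0R1]
11. ¬(¬◇¬q ∧ (q ∨ ¬q)), 1   [¬◇-rule on 3 via 0R1]
12. ¬◇¬q, 1   [□-rule on 4 via 0R1]
13. q, 1   [¬◇-rule on 7 via 0R1]
14. ◇¬q, 1   [¬∧-rule on 11 (branches; this branch)]
15. ¬q, 2   [◇-rule on 9: fresh world 2, 0R2]
16. ¬(¬◇¬q ∧ (q ∨ ¬q)), 2   [¬◇-rule on 3 via 0R2]
17. ¬◇¬q, 2   [□-rule on 4 via 0R2]
18. q, 2   [¬◇-rule on 7 via 0R2]
Accessibility: 0R0, 0R1, 0R2, 1R1, 2R2
Branch closes: q and ¬q both at 2.
All branches of the tableau close; one closing branch shown above.

No, unsatisfiable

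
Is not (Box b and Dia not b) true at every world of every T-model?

Tableau for the negation Box b and Dia not b:
1. Box b and Dia not b, u
2. Box b, u   [and-rule on 1]
3. Dia not b, u   [and-rule on 1]
4. b, u   [Box-rule on 2 via uRu]
5. not b, v   [Dia-rule on 3: fresh world v, uRv]
6. b, v   [Box-rule on 2 via uRv]
Accessibility: uRu, uRv, vRv
Branch closes: b and not b both at v.
All branches of the negation close; one closing branch shown above.

Yes, valid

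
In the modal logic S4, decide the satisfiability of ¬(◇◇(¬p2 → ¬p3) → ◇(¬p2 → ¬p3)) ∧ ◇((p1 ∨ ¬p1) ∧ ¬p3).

Unsatisfiable

1. ¬(◇◇(¬p2 → ¬p3) → ◇(¬p2 → ¬p3)) ∧ ◇((p1 ∨ ¬p1) ∧ ¬p3), w0
2. ¬(◇◇(¬p2 → ¬p3) → ◇(¬p2 → ¬p3)), w0
3. ◇((p1 ∨ ¬p1) ∧ ¬p3), w0
4. ◇◇(¬p2 → ¬p3), w0
5. ¬◇(¬p2 → ¬p3), w0
6. ¬(¬p2 → ¬p3), w0
7. ¬p2, w0
8. p3, w0
9. (p1 ∨ ¬p1) ∧ ¬p3, w1
10. p1 ∨ ¬p1, w1
11. ¬p3, w1
12. ¬(¬p2 → ¬p3), w1
13. ¬p2, w1
14. p3, w1
Accessibility: w0Rw0, w0Rw1, w1Rw1
Branch closes: p3 and ¬p3 both at w1.
(One branch shown.) All branches close.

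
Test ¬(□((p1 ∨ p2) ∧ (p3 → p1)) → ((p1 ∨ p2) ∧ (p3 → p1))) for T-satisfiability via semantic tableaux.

Unsatisfiable

1. ¬(□((p1 ∨ p2) ∧ (p3 → p1)) → ((p1 ∨ p2) ∧ (p3 → p1))), u
2. □((p1 ∨ p2) ∧ (p3 → p1)), u   [¬→-rule on 1]
3. ¬((p1 ∨ p2) ∧ (p3 → p1)), u   [¬→-rule on 1]
4. (p1 ∨ p2) ∧ (p3 → p1), u   [□-rule on 2 via uRu]
5. p1 ∨ p2, u   [∧-rule on 4]
6. p3 → p1, u   [∧-rule on 4]
7. ¬(p3 → p1), u   [¬∧-rule on 3 (branches; this branch)]
8. p3, u   [¬→-rule on 7]
9. ¬p1, u   [¬→-rule on 7]
10. p2, u   [∨-rule on 5 (branches; this branch)]
11. p1, u   [→-rule on 6 (branches; this branch)]
Accessibility: uRu
Branch closes: p1 and ¬p1 both at u.
Every branch closes; the branch above is one of them.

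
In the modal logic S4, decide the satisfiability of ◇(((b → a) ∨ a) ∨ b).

1. ◇(((b → a) ∨ a) ∨ b), 0
2. ((b → a) ∨ a) ∨ b, 1
3. b, 1
Accessibility: 0R0, 0R1, 1R1

Satisfiable (open branch found)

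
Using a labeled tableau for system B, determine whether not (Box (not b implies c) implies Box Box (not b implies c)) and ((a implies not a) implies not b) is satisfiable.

Satisfiable

1. not (Box (not b implies c) implies Box Box (not b implies c)) and ((a implies not a) implies not b), w0
2. not (Box (not b implies c) implies Box Box (not b implies c)), w0
3. (a implies not a) implies not b, w0
4. Box (not b implies c), w0
5. not Box Box (not b implies c), w0
6. not b implies c, w0
7. not b, w0
8. c, w0
9. not Box (not b implies c), w1
10. not b implies c, w1
11. c, w1
12. not (not b implies c), w2
13. not b, w2
14. not c, w2
Accessibility: w0Rw0, w0Rw1, w1Rw0, w1Rw1, w1Rw2, w2Rw1, w2Rw2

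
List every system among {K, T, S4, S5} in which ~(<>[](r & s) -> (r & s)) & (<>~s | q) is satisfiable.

K, T, S4

S4-tableau for the formula:
1. ~(<>[](r & s) -> (r & s)) & (<>~s | q), 0
2. ~(<>[](r & s) -> (r & s)), 0
3. <>~s | q, 0
4. <>[](r & s), 0
5. ~(r & s), 0
6. q, 0
7. ~s, 0
8. [](r & s), 1
9. r & s, 1
10. r, 1
11. s, 1
Accessibility: 0R0, 0R1, 1R1
Complete open branch: satisfiable in S4, hence also in K, T (this S4-model is also a K-model and a T-model).
S5-tableau for the formula:
1. ~(<>[](r & s) -> (r & s)) & (<>~s | q), 0
2. ~(<>[](r & s) -> (r & s)), 0
3. <>~s | q, 0
4. <>[](r & s), 0
5. ~(r & s), 0
6. q, 0
7. ~s, 0
8. [](r & s), 1
9. r & s, 0
10. r, 0
11. s, 0
Accessibility: 0R0, 0R1, 1R0, 1R1
Branch closes: s and ~s both at 0.
Every branch closes (one shown): unsatisfiable in S5.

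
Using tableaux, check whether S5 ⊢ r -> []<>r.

Valid

Tableau for the negation ~(r -> []<>r):
1. ~(r -> []<>r), w0
2. r, w0
3. ~[]<>r, w0
4. ~<>r, w1
5. ~r, w0
Accessibility: w0Rw0, w0Rw1, w1Rw0, w1Rw1
Branch closes: r and ~r both at w0.
All branches of the negation close; one closing branch shown above.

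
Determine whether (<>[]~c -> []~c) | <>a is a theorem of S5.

Tableau for the negation ~((<>[]~c -> []~c) | <>a):
1. ~((<>[]~c -> []~c) | <>a), u
2. ~(<>[]~c -> []~c), u   [~|-rule on 1]
3. ~<>a, u   [~|-rule on 1]
4. <>[]~c, u   [~->-rule on 2]
5. ~[]~c, u   [~->-rule on 2]
6. ~a, u   [~<>-rule on 3 via uRu]
7. []~c, v   [<>-rule on 4: fresh world v, uRv]
8. ~a, v   [~<>-rule on 3 via uRv]
9. ~c, u   [[]-rule on 7 via vRu]
10. ~c, v   [[]-rule on 7 via vRv]
11. c, w   [~[]-rule on 5: fresh world w, uRw]
12. ~a, w   [~<>-rule on 3 via uRw]
13. ~c, w   [[]-rule on 7 via vRw]
Accessibility: uRu, uRv, uRw, vRu, vRv, vRw, wRu, wRv, wRw
Branch closes: c and ~c both at w.
All branches of the negation close; one closing branch shown above.

Valid in S5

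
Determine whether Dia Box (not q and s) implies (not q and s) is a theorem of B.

Tableau for the negation not (Dia Box (not q and s) implies (not q and s)):
1. not (Dia Box (not q and s) implies (not q and s)), w0
2. Dia Box (not q and s), w0
3. not (not q and s), w0
4. not s, w0
5. Box (not q and s), w1
6. not q and s, w0
7. not q, w0
8. s, w0
Accessibility: w0Rw0, w0Rw1, w1Rw0, w1Rw1
Branch closes: s and not s both at w0.
All branches of the negation close; one closing branch shown above.

Yes, valid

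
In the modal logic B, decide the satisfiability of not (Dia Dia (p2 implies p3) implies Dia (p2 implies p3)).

1. not (Dia Dia (p2 implies p3) implies Dia (p2 implies p3)), u
2. Dia Dia (p2 implies p3), u   [neg-implies-rule on 1]
3. not Dia (p2 implies p3), u   [neg-implies-rule on 1]
4. not (p2 implies p3), u   [neg-Dia-rule on 3 via uRu]
5. p2, u   [neg-implies-rule on 4]
6. not p3, u   [neg-implies-rule on 4]
7. Dia (p2 implies p3), v   [Dia-rule on 2: fresh world v, uRv]
8. not (p2 implies p3), v   [neg-Dia-rule on 3 via uRv]
9. p2, v   [neg-implies-rule on 8]
10. not p3, v   [neg-implies-rule on 8]
11. p2 implies p3, w   [Dia-rule on 7: fresh world w, vRw]
12. p3, w   [implies-rule on 11 (branches; this branch)]
Accessibility: uRu, uRv, vRu, vRv, vRw, wRv, wRw

Satisfiable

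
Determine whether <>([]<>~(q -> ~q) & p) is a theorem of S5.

Tableau for the negation ~<>([]<>~(q -> ~q) & p):
1. ~<>([]<>~(q -> ~q) & p), w0
2. ~([]<>~(q -> ~q) & p), w0
3. ~p, w0
Accessibility: w0Rw0
The negation has an open branch (countermodel exists).

No, not valid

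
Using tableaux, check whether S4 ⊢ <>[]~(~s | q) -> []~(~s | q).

Not valid

Tableau for the negation ~(<>[]~(~s | q) -> []~(~s | q)):
1. ~(<>[]~(~s | q) -> []~(~s | q)), w0
2. <>[]~(~s | q), w0
3. ~[]~(~s | q), w0
4. []~(~s | q), w1
5. ~(~s | q), w1
6. s, w1
7. ~q, w1
8. ~s | q, w2
9. q, w2
Accessibility: w0Rw0, w0Rw1, w0Rw2, w1Rw1, w2Rw2
The negation has an open branch (countermodel exists).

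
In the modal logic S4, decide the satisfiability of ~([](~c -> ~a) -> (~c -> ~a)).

1. ~([](~c -> ~a) -> (~c -> ~a)), u
2. [](~c -> ~a), u
3. ~(~c -> ~a), u
4. ~c, u
5. a, u
6. ~c -> ~a, u
7. ~a, u
Accessibility: uRu
Branch closes: a and ~a both at u.
All branches of the tableau close; one closing branch shown above.

Unsatisfiable (every branch closes)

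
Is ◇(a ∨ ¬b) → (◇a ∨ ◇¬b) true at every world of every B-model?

Valid

Tableau for the negation ¬(◇(a ∨ ¬b) → (◇a ∨ ◇¬b)):
1. ¬(◇(a ∨ ¬b) → (◇a ∨ ◇¬b)), 0
2. ◇(a ∨ ¬b), 0   [¬→-rule on 1]
3. ¬(◇a ∨ ◇¬b), 0   [¬→-rule on 1]
4. ¬◇a, 0   [¬∨-rule on 3]
5. ¬◇¬b, 0   [¬∨-rule on 3]
6. ¬a, 0   [¬◇-rule on 4 via 0R0]
7. b, 0   [¬◇-rule on 5 via 0R0]
8. a ∨ ¬b, 1   [◇-rule on 2: fresh world 1, 0R1]
9. ¬a, 1   [¬◇-rule on 4 via 0R1]
10. b, 1   [¬◇-rule on 5 via 0R1]
11. ¬b, 1   [∨-rule on 8 (branches; this branch)]
Accessibility: 0R0, 0R1, 1R0, 1R1
Branch closes: b and ¬b both at 1.
All branches of the negation close; one closing branch shown above.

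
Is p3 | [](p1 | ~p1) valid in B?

Tableau for the negation ~(p3 | [](p1 | ~p1)):
1. ~(p3 | [](p1 | ~p1)), 0
2. ~p3, 0
3. ~[](p1 | ~p1), 0
4. ~(p1 | ~p1), 1
5. ~p1, 1
6. p1, 1
Accessibility: 0R0, 0R1, 1R0, 1R1
Branch closes: p1 and ~p1 both at 1.
All branches of the negation close; one closing branch shown above.

Valid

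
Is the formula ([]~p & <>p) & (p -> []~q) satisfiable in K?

1. ([]~p & <>p) & (p -> []~q), w0
2. []~p & <>p, w0   [&-rule on 1]
3. p -> []~q, w0   [&-rule on 1]
4. []~p, w0   [&-rule on 2]
5. <>p, w0   [&-rule on 2]
6. []~q, w0   [->-rule on 3 (branches; this branch)]
7. p, w1   [<>-rule on 5: fresh world w1, w0Rw1]
8. ~p, w1   [[]-rule on 4 via w0Rw1]
Accessibility: w0Rw1
Branch closes: p and ~p both at w1.
(One branch shown.) All branches close.

Unsatisfiable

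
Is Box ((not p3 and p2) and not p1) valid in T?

Tableau for the negation not Box ((not p3 and p2) and not p1):
1. not Box ((not p3 and p2) and not p1), u
2. not ((not p3 and p2) and not p1), v
3. p1, v
Accessibility: uRu, uRv, vRv
The negation has an open branch (countermodel exists).

Invalid (countermodel exists)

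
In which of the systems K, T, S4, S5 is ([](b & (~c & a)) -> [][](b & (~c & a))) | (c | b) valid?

T, S4, S5

T-tableau for the negation ~(([](b & (~c & a)) -> [][](b & (~c & a))) | (c | b)):
1. ~(([](b & (~c & a)) -> [][](b & (~c & a))) | (c | b)), u
2. ~([](b & (~c & a)) -> [][](b & (~c & a))), u   [~|-rule on 1]
3. ~(c | b), u   [~|-rule on 1]
4. [](b & (~c & a)), u   [~->-rule on 2]
5. ~[][](b & (~c & a)), u   [~->-rule on 2]
6. ~c, u   [~|-rule on 3]
7. ~b, u   [~|-rule on 3]
8. b & (~c & a), u   [[]-rule on 4 via uRu]
9. b, u   [&-rule on 8]
10. ~c & a, u   [&-rule on 8]
Accessibility: uRu
Branch closes: b and ~b both at u.
Every branch closes (one shown): valid in T, hence also in S4, S5 (every theorem of T is a theorem of S4 and S5).
K-tableau for the negation ~(([](b & (~c & a)) -> [][](b & (~c & a))) | (c | b)):
1. ~(([](b & (~c & a)) -> [][](b & (~c & a))) | (c | b)), u
2. ~([](b & (~c & a)) -> [][](b & (~c & a))), u   [~|-rule on 1]
3. ~(c | b), u   [~|-rule on 1]
4. [](b & (~c & a)), u   [~->-rule on 2]
5. ~[][](b & (~c & a)), u   [~->-rule on 2]
6. ~c, u   [~|-rule on 3]
7. ~b, u   [~|-rule on 3]
8. ~[](b & (~c & a)), v   [~[]-rule on 5: fresh world v, uRv]
9. b & (~c & a), v   [[]-rule on 4 via uRv]
10. b, v   [&-rule on 9]
11. ~c & a, v   [&-rule on 9]
12. ~c, v   [&-rule on 11]
13. a, v   [&-rule on 11]
14. ~(b & (~c & a)), w   [~[]-rule on 8: fresh world w, vRw]
15. ~(~c & a), w   [~&-rule on 14 (branches; this branch)]
16. ~a, w   [~&-rule on 15 (branches; this branch)]
Accessibility: uRv, vRw
Complete open branch: countermodel on a K-frame, so not valid in K.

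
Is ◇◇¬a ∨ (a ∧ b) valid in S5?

Tableau for the negation ¬(◇◇¬a ∨ (a ∧ b)):
1. ¬(◇◇¬a ∨ (a ∧ b)), w0
2. ¬◇◇¬a, w0
3. ¬(a ∧ b), w0
4. ¬◇¬a, w0
5. a, w0
6. ¬b, w0
Accessibility: w0Rw0
The negation has an open branch (countermodel exists).

Invalid (countermodel exists)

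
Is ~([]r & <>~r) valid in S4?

Yes, valid

Tableau for the negation []r & <>~r:
1. []r & <>~r, w0
2. []r, w0   [&-rule on 1]
3. <>~r, w0   [&-rule on 1]
4. r, w0   [[]-rule on 2 via w0Rw0]
5. ~r, w1   [<>-rule on 3: fresh world w1, w0Rw1]
6. r, w1   [[]-rule on 2 via w0Rw1]
Accessibility: w0Rw0, w0Rw1, w1Rw1
Branch closes: r and ~r both at w1.
Every branch of the negation's tableau closes; the branch above is one of them.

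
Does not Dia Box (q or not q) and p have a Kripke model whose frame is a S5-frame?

1. not Dia Box (q or not q) and p, 0
2. not Dia Box (q or not q), 0
3. p, 0
4. not Box (q or not q), 0
5. not (q or not q), 1
6. not q, 1
7. q, 1
Accessibility: 0R0, 0R1, 1R0, 1R1
Branch closes: q and not q both at 1.
Every branch closes; the branch above is one of them.

Unsatisfiable (every branch closes)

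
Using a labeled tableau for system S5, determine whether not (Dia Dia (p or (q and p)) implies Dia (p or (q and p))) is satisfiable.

No, unsatisfiable

1. not (Dia Dia (p or (q and p)) implies Dia (p or (q and p))), w0
2. Dia Dia (p or (q and p)), w0
3. not Dia (p or (q and p)), w0
4. not (p or (q and p)), w0
5. not p, w0
6. not (q and p), w0
7. Dia (p or (q and p)), w1
8. not (p or (q and p)), w1
9. not p, w1
10. not (q and p), w1
11. p or (q and p), w2
12. not (p or (q and p)), w2
13. not p, w2
14. not (q and p), w2
15. q and p, w2
16. q, w2
17. p, w2
Accessibility: w0Rw0, w0Rw1, w0Rw2, w1Rw0, w1Rw1, w1Rw2, w2Rw0, w2Rw1, w2Rw2
Branch closes: p and not p both at w2.
(One branch shown.) All branches close.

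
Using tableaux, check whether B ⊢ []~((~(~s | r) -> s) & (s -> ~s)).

Tableau for the negation ~[]~((~(~s | r) -> s) & (s -> ~s)):
1. ~[]~((~(~s | r) -> s) & (s -> ~s)), 0
2. (~(~s | r) -> s) & (s -> ~s), 1
3. ~(~s | r) -> s, 1
4. s -> ~s, 1
5. ~s | r, 1
6. ~s, 1
7. r, 1
Accessibility: 0R0, 0R1, 1R0, 1R1
The negation has an open branch (countermodel exists).

Not valid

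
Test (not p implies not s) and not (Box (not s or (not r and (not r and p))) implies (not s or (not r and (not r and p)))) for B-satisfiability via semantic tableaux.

1. (not p implies not s) and not (Box (not s or (not r and (not r and p))) implies (not s or (not r and (not r and p)))), w0
2. not p implies not s, w0   [and-rule on 1]
3. not (Box (not s or (not r and (not r and p))) implies (not s or (not r and (not r and p)))), w0   [and-rule on 1]
4. Box (not s or (not r and (not r and p))), w0   [neg-implies-rule on 3]
5. not (not s or (not r and (not r and p))), w0   [neg-implies-rule on 3]
6. s, w0   [neg-or-rule on 5]
7. not (not r and (not r and p)), w0   [neg-or-rule on 5]
8. not s or (not r and (not r and p)), w0   [Box-rule on 4 via w0Rw0]
9. p, w0   [implies-rule on 2 (branches; this branch)]
10. not (not r and p), w0   [neg-and-rule on 7 (branches; this branch)]
11. not r and (not r and p), w0   [or-rule on 8 (branches; this branch)]
12. not r, w0   [and-rule on 11]
13. not r and p, w0   [and-rule on 11]
14. not p, w0   [neg-and-rule on 10 (branches; this branch)]
Accessibility: w0Rw0
Branch closes: p and not p both at w0.
(One branch shown.) All branches close.

Unsatisfiable (every branch closes)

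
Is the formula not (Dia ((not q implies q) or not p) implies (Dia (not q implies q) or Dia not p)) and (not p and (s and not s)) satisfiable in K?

Unsatisfiable

1. not (Dia ((not q implies q) or not p) implies (Dia (not q implies q) or Dia not p)) and (not p and (s and not s)), u
2. not (Dia ((not q implies q) or not p) implies (Dia (not q implies q) or Dia not p)), u
3. not p and (s and not s), u
4. Dia ((not q implies q) or not p), u
5. not (Dia (not q implies q) or Dia not p), u
6. not p, u
7. s and not s, u
8. not Dia (not q implies q), u
9. not Dia not p, u
10. s, u
11. not s, u
Branch closes: s and not s both at u.
(One branch shown.) All branches close.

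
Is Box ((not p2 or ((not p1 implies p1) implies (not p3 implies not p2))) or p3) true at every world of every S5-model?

Tableau for the negation not Box ((not p2 or ((not p1 implies p1) implies (not p3 implies not p2))) or p3):
1. not Box ((not p2 or ((not p1 implies p1) implies (not p3 implies not p2))) or p3), 0
2. not ((not p2 or ((not p1 implies p1) implies (not p3 implies not p2))) or p3), 1
3. not (not p2 or ((not p1 implies p1) implies (not p3 implies not p2))), 1
4. not p3, 1
5. p2, 1
6. not ((not p1 implies p1) implies (not p3 implies not p2)), 1
7. not p1 implies p1, 1
8. not (not p3 implies not p2), 1
9. p1, 1
Accessibility: 0R0, 0R1, 1R0, 1R1
The negation has an open branch (countermodel exists).

No, not valid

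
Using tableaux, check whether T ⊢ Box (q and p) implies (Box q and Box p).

Yes, valid

Tableau for the negation not (Box (q and p) implies (Box q and Box p)):
1. not (Box (q and p) implies (Box q and Box p)), w0
2. Box (q and p), w0
3. not (Box q and Box p), w0
4. q and p, w0
5. q, w0
6. p, w0
7. not Box p, w0
8. not p, w1
9. q and p, w1
10. q, w1
11. p, w1
Accessibility: w0Rw0, w0Rw1, w1Rw1
Branch closes: p and not p both at w1.
Every branch of the negation's tableau closes; the branch above is one of them.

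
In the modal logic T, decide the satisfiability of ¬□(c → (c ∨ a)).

No, unsatisfiable

1. ¬□(c → (c ∨ a)), u
2. ¬(c → (c ∨ a)), v
3. c, v
4. ¬(c ∨ a), v
5. ¬c, v
6. ¬a, v
Accessibility: uRu, uRv, vRv
Branch closes: c and ¬c both at v.
(One branch shown.) All branches close.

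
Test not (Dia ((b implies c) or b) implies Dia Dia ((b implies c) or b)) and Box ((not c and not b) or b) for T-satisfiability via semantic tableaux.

1. not (Dia ((b implies c) or b) implies Dia Dia ((b implies c) or b)) and Box ((not c and not b) or b), 0
2. not (Dia ((b implies c) or b) implies Dia Dia ((b implies c) or b)), 0   [and-rule on 1]
3. Box ((not c and not b) or b), 0   [and-rule on 1]
4. Dia ((b implies c) or b), 0   [neg-implies-rule on 2]
5. not Dia Dia ((b implies c) or b), 0   [neg-implies-rule on 2]
6. (not c and not b) or b, 0   [Box-rule on 3 via 0R0]
7. not Dia ((b implies c) or b), 0   [neg-Dia-rule on 5 via 0R0]
8. not ((b implies c) or b), 0   [neg-Dia-rule on 7 via 0R0]
9. not (b implies c), 0   [neg-or-rule on 8]
10. not b, 0   [neg-or-rule on 8]
11. b, 0   [neg-implies-rule on 9]
12. not c, 0   [neg-implies-rule on 9]
Accessibility: 0R0
Branch closes: b and not b both at 0.
All branches of the tableau close; one closing branch shown above.

No, unsatisfiable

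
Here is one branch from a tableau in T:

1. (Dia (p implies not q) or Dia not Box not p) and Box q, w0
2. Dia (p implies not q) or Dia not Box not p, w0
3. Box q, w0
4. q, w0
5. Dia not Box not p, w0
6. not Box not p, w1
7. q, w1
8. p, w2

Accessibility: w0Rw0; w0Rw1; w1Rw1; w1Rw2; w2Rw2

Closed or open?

No atom appears with both signs at the same world.

Not closed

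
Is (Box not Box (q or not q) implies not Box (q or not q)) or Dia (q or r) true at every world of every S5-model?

Tableau for the negation not ((Box not Box (q or not q) implies not Box (q or not q)) or Dia (q or r)):
1. not ((Box not Box (q or not q) implies not Box (q or not q)) or Dia (q or r)), u
2. not (Box not Box (q or not q) implies not Box (q or not q)), u
3. not Dia (q or r), u
4. Box not Box (q or not q), u
5. Box (q or not q), u
6. not (q or r), u
7. not q, u
8. not r, u
9. not Box (q or not q), u
10. q or not q, u
11. not (q or not q), v
12. not q, v
13. q, v
Accessibility: uRu, uRv, vRu, vRv
Branch closes: q and not q both at v.
Every branch of the negation's tableau closes; the branch above is one of them.

Valid in S5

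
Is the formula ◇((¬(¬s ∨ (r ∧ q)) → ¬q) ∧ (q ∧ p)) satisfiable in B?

Yes, satisfiable

1. ◇((¬(¬s ∨ (r ∧ q)) → ¬q) ∧ (q ∧ p)), 0
2. (¬(¬s ∨ (r ∧ q)) → ¬q) ∧ (q ∧ p), 1
3. ¬(¬s ∨ (r ∧ q)) → ¬q, 1
4. q ∧ p, 1
5. q, 1
6. p, 1
7. ¬s ∨ (r ∧ q), 1
8. r ∧ q, 1
9. r, 1
Accessibility: 0R0, 0R1, 1R0, 1R1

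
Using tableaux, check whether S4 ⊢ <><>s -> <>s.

Tableau for the negation ~(<><>s -> <>s):
1. ~(<><>s -> <>s), u
2. <><>s, u
3. ~<>s, u
4. ~s, u
5. <>s, v
6. ~s, v
7. s, w
8. ~s, w
Accessibility: uRu, uRv, uRw, vRv, vRw, wRw
Branch closes: s and ~s both at w.
Every branch of the negation's tableau closes; the branch above is one of them.

Valid in S4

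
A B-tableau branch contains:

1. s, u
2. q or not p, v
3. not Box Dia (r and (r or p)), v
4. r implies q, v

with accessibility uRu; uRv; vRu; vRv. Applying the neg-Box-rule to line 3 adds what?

a fresh world w with vRw, and not Dia (r and (r or p)) at w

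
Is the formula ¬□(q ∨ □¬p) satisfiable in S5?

Satisfiable (open branch found)

1. ¬□(q ∨ □¬p), w0
2. ¬(q ∨ □¬p), w1
3. ¬q, w1
4. ¬□¬p, w1
5. p, w2
Accessibility: w0Rw0, w0Rw1, w0Rw2, w1Rw0, w1Rw1, w1Rw2, w2Rw0, w2Rw1, w2Rw2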